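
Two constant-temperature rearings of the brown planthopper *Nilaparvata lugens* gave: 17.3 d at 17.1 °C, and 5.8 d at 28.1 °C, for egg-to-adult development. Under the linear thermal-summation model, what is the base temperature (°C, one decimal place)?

11.6 °C

Linear rate model ⇒ the product D·(T − T_b) is constant across temperatures.
17.3·(17.1 − T_b) = 5.8·(28.1 − T_b)
T_b = (17.3·17.1 − 5.8·28.1) / (17.3 − 5.8) = 132.85 / 11.5 = 11.552 °C ≈ 11.6 °C.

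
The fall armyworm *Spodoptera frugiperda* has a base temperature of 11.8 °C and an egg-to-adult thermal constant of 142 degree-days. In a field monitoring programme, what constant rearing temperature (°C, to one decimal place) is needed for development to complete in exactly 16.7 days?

20.3 °C

Required daily accumulation = 142 / 16.7 = 8.503 DD/day.
T = T_base + 8.503 = 11.8 + 8.503 = 20.303 ≈ 20.3 °C.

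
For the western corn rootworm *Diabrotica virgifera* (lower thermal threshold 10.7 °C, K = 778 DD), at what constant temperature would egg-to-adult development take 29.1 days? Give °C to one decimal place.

37.4 °C

Required daily accumulation = 778 / 29.1 = 26.735 DD/day.
T = T_base + 26.735 = 10.7 + 26.735 = 37.435 ≈ 37.4 °C.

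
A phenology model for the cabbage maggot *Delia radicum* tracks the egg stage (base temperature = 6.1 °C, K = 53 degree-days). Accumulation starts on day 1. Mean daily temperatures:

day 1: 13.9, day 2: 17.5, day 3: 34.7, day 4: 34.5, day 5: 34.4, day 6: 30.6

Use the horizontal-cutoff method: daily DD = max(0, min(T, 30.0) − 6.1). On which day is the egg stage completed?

Daily DD above 6.1 °C (capped at 23.9): 7.8, 11.4, 23.9, 23.9, 23.9, 23.9.
Cumulative: 7.8, 19.2, 43.1, 67.0, 90.9, 114.8.
The total first reaches 53 DD on day 4.

day 4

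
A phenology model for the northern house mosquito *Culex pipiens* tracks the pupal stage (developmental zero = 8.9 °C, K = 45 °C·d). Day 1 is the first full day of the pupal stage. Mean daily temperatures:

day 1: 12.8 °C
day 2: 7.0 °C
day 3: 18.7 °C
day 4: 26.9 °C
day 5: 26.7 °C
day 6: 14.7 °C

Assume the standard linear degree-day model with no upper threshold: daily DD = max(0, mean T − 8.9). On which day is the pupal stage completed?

day 5

Daily DD above 8.9 °C: 3.9, 0.0, 9.8, 18.0, 17.8, 5.8.
Cumulative: 3.9, 3.9, 13.7, 31.7, 49.5, 55.3.
The total first reaches 45 DD on day 5.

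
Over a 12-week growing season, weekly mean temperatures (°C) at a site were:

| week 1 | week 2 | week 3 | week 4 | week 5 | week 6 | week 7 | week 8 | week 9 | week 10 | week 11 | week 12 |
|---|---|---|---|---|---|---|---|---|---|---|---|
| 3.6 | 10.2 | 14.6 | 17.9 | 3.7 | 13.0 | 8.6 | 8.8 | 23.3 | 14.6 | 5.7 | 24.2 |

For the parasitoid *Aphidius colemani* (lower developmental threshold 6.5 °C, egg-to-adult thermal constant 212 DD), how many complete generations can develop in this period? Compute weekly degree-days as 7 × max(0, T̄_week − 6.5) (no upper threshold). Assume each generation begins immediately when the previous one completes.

2 generations

Weekly DD (7 × max(0, T̄ − 6.5)): 0.0, 25.9, 56.7, 79.8, 0.0, 45.5, 14.7, 16.1, 117.6, 56.7, 0.0, 123.9.
Season total = 536.9 DD.
Complete generations = ⌊536.9 / 212⌋ = 2.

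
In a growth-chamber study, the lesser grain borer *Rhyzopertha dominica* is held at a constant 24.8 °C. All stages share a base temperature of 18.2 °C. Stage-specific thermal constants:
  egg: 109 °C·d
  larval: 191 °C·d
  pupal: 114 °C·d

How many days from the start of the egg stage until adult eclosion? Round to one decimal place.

62.7 days

Daily accumulation at 24.8 °C = 24.8 − 18.2 = 6.6 DD/day.
Total K = 109 + 191 + 114 = 414 DD.
Total duration = 414 / 6.6 = 62.727 ≈ 62.7 days.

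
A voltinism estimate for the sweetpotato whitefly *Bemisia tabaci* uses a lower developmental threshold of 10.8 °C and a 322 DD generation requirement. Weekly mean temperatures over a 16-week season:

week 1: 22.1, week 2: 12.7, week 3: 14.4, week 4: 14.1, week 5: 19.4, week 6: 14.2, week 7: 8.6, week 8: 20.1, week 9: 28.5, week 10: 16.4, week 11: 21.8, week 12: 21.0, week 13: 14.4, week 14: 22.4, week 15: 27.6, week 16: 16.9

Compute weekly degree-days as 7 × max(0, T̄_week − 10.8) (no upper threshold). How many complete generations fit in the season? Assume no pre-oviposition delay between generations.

Weekly DD (7 × max(0, T̄ − 10.8)): 79.1, 13.3, 25.2, 23.1, 60.2, 23.8, 0.0, 65.1, 123.9, 39.2, 77.0, 71.4, 25.2, 81.2, 117.6, 42.7.
Season total = 868.0 DD.
Complete generations = ⌊868.0 / 322⌋ = 2.

2 generations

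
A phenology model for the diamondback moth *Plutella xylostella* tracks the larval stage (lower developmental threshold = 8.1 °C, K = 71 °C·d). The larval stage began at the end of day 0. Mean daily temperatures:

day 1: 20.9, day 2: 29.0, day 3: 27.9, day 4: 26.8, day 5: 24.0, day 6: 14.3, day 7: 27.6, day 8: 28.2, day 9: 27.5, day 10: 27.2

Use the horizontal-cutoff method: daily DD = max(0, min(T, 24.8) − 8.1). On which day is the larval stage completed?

day 5

Daily DD above 8.1 °C (capped at 16.7): 12.8, 16.7, 16.7, 16.7, 15.9, 6.2, 16.7, 16.7, 16.7, 16.7.
Cumulative: 12.8, 29.5, 46.2, 62.9, 78.8, 85.0, 101.7, 118.4, 135.1, 151.8.
The total first reaches 71 DD on day 5.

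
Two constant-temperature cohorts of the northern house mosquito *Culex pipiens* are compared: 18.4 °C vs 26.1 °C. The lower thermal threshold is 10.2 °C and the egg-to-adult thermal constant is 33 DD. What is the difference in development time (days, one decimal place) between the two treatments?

1.9 days

At 18.4 °C: 33 / (18.4 − 10.2) = 33 / 8.2 = 4.024 d.
At 26.1 °C: 33 / (26.1 − 10.2) = 33 / 15.9 = 2.075 d.
Difference = |4.024 − 2.075| = 1.949 ≈ 1.9 days.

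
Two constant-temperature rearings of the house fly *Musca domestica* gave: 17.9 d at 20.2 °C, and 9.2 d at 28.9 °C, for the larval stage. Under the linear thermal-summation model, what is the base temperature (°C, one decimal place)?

11.0 °C

Equal thermal constants: D₁(T₁ − T_b) = D₂(T₂ − T_b).
17.9·(20.2 − T_b) = 9.2·(28.9 − T_b)
T_b = (17.9·20.2 − 9.2·28.9) / (17.9 − 9.2) = 95.70 / 8.7 = 11.000 °C ≈ 11.0 °C.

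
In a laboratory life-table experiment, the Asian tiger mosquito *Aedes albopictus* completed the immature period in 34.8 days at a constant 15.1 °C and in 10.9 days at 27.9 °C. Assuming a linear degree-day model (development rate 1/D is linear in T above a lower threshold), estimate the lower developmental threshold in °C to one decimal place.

9.3 °C

Under the model K = D·(T − T_b), so D₁·(T₁ − T_b) = D₂·(T₂ − T_b).
34.8·(15.1 − T_b) = 10.9·(27.9 − T_b)
T_b = (34.8·15.1 − 10.9·27.9) / (34.8 − 10.9) = 221.37 / 23.9 = 9.262 °C ≈ 9.3 °C.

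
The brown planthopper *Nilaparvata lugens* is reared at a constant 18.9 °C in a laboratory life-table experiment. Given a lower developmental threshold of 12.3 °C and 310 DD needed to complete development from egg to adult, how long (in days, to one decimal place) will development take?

Daily accumulation = 18.9 − 12.3 = 6.6 DD/day.
Duration = 310 / 6.6 = 46.970 ≈ 47.0 days.

47.0 days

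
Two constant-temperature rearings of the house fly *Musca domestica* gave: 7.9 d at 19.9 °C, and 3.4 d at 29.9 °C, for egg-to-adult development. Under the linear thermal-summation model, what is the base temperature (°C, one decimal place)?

Equal thermal constants: D₁(T₁ − T_b) = D₂(T₂ − T_b).
7.9·(19.9 − T_b) = 3.4·(29.9 − T_b)
T_b = (7.9·19.9 − 3.4·29.9) / (7.9 − 3.4) = 55.55 / 4.5 = 12.344 °C ≈ 12.3 °C.

12.3 °C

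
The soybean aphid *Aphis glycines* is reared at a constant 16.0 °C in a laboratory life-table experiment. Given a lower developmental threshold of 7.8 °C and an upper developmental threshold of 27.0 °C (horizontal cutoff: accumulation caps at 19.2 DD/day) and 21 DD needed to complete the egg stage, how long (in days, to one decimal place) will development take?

2.6 days

Daily accumulation = 16.0 − 7.8 = 8.2 DD/day.
Duration = 21 / 8.2 = 2.561 ≈ 2.6 days.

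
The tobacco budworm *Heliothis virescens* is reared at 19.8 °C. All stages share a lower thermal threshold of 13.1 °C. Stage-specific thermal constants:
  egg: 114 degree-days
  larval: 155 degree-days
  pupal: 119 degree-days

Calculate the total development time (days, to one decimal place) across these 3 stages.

Daily accumulation at 19.8 °C = 19.8 − 13.1 = 6.7 DD/day.
Total K = 114 + 155 + 119 = 388 DD.
Total duration = 388 / 6.7 = 57.910 ≈ 57.9 days.

57.9 days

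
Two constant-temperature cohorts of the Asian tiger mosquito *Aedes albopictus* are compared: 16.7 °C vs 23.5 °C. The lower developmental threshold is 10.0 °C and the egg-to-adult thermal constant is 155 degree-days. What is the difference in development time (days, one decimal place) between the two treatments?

11.7 days

At 16.7 °C: 155 / (16.7 − 10.0) = 155 / 6.7 = 23.134 d.
At 23.5 °C: 155 / (23.5 − 10.0) = 155 / 13.5 = 11.481 d.
Difference = |23.134 − 11.481| = 11.653 ≈ 11.7 days.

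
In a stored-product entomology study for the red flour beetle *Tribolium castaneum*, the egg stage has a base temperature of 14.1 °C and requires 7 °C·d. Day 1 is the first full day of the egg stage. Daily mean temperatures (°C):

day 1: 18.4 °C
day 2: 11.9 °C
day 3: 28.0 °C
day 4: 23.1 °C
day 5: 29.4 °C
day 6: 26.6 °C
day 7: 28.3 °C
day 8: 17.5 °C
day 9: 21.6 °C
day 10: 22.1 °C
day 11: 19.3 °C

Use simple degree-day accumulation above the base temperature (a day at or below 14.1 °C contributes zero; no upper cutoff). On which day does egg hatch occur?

Daily DD above 14.1 °C: 4.3, 0.0, 13.9, 9.0, 15.3, 12.5, 14.2, 3.4, 7.5, 8.0, 5.2.
Cumulative: 4.3, 4.3, 18.2, 27.2, 42.5, 55.0, 69.2, 72.6, 80.1, 88.1, 93.3.
The total first reaches 7 DD on day 3.

day 3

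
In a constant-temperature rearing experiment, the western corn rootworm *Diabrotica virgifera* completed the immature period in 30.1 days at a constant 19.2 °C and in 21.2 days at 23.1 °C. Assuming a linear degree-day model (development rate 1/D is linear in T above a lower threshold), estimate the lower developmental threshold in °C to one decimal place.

Under the model K = D·(T − T_b), so D₁·(T₁ − T_b) = D₂·(T₂ − T_b).
30.1·(19.2 − T_b) = 21.2·(23.1 − T_b)
T_b = (30.1·19.2 − 21.2·23.1) / (30.1 − 21.2) = 88.20 / 8.9 = 9.910 °C ≈ 9.9 °C.

9.9 °C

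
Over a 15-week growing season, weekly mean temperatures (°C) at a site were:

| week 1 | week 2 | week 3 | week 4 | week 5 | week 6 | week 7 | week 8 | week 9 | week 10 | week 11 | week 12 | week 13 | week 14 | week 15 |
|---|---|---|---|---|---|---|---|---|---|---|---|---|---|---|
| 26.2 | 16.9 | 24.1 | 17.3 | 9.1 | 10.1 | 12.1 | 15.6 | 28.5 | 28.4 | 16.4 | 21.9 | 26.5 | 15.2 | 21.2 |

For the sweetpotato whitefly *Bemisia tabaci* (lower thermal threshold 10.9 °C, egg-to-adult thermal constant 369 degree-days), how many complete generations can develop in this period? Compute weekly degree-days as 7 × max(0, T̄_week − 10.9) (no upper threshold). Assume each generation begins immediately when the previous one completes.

Weekly DD (7 × max(0, T̄ − 10.9)): 107.1, 42.0, 92.4, 44.8, 0.0, 0.0, 8.4, 32.9, 123.2, 122.5, 38.5, 77.0, 109.2, 30.1, 72.1.
Season total = 900.2 DD.
Complete generations = ⌊900.2 / 369⌋ = 2.

2 generations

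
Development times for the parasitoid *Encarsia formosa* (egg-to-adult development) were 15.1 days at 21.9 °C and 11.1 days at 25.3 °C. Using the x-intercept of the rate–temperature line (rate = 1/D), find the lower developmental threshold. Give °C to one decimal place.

Under the model K = D·(T − T_b), so D₁·(T₁ − T_b) = D₂·(T₂ − T_b).
15.1·(21.9 − T_b) = 11.1·(25.3 − T_b)
T_b = (15.1·21.9 − 11.1·25.3) / (15.1 − 11.1) = 49.86 / 4.0 = 12.465 °C ≈ 12.5 °C.

12.5 °C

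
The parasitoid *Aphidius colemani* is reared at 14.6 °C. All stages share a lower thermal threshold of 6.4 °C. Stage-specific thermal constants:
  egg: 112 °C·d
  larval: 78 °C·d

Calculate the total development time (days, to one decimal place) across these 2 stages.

23.2 days

Daily accumulation at 14.6 °C = 14.6 − 6.4 = 8.2 DD/day.
Total K = 112 + 78 = 190 DD.
Total duration = 190 / 8.2 = 23.171 ≈ 23.2 days.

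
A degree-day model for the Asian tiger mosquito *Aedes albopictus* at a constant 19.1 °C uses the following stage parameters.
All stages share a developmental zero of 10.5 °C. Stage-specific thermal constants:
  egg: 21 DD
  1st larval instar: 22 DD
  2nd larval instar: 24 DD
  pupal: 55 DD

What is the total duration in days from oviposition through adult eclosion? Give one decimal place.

14.2 days

Daily accumulation at 19.1 °C = 19.1 − 10.5 = 8.6 DD/day.
Total K = 21 + 22 + 24 + 55 = 122 DD.
Total duration = 122 / 8.6 = 14.186 ≈ 14.2 days.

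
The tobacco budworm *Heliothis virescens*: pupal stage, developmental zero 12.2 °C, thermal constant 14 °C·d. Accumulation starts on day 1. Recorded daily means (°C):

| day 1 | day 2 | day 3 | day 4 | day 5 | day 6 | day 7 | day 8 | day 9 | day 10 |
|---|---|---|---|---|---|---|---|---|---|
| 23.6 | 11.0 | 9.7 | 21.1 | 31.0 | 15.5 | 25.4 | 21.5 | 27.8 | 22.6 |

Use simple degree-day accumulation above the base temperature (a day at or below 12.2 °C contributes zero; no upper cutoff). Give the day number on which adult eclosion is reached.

day 4

Daily DD above 12.2 °C: 11.4, 0.0, 0.0, 8.9, 18.8, 3.3, 13.2, 9.3, 15.6, 10.4.
Cumulative: 11.4, 11.4, 11.4, 20.3, 39.1, 42.4, 55.6, 64.9, 80.5, 90.9.
The total first reaches 14 DD on day 4.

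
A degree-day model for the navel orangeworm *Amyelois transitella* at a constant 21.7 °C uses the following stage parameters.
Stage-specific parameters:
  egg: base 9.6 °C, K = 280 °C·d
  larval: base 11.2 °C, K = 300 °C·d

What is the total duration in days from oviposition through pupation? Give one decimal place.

egg: 280 / (21.7 − 9.6) = 280 / 12.1 = 23.140 d.
larval: 300 / (21.7 − 11.2) = 300 / 10.5 = 28.571 d.
Sum = 51.712 ≈ 51.7 days.

51.7 days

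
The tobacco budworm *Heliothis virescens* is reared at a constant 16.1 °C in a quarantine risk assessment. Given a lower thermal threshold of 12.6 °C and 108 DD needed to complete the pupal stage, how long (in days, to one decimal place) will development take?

Daily accumulation = 16.1 − 12.6 = 3.5 DD/day.
Duration = 108 / 3.5 = 30.857 ≈ 30.9 days.

30.9 days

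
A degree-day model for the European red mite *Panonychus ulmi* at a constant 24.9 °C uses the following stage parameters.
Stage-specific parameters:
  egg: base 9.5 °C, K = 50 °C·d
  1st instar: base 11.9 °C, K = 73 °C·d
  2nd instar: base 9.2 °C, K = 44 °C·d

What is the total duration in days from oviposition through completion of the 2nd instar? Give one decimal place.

11.7 days

egg: 50 / (24.9 − 9.5) = 50 / 15.4 = 3.247 d.
1st instar: 73 / (24.9 − 11.9) = 73 / 13.0 = 5.615 d.
2nd instar: 44 / (24.9 − 9.2) = 44 / 15.7 = 2.803 d.
Sum = 11.665 ≈ 11.7 days.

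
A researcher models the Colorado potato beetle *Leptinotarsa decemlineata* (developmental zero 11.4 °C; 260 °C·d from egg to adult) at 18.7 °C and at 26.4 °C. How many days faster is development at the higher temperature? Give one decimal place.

At 18.7 °C: 260 / (18.7 − 11.4) = 260 / 7.3 = 35.616 d.
At 26.4 °C: 260 / (26.4 − 11.4) = 260 / 15.0 = 17.333 d.
Difference = |35.616 − 17.333| = 18.283 ≈ 18.3 days.

18.3 days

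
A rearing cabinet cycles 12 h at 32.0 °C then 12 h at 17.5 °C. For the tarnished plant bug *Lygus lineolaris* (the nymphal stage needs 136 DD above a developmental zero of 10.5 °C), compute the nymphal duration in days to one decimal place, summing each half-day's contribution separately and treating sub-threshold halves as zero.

9.5 days

Day half: max(0, 32.0 − 10.5) × 0.5 = 21.5 × 0.5 = 10.75 DD.
Night half: max(0, 17.5 − 10.5) × 0.5 = 7.0 × 0.5 = 3.50 DD.
Per 24 h: 14.25 DD/day.
Duration = 136 / 14.25 = 9.544 ≈ 9.5 days.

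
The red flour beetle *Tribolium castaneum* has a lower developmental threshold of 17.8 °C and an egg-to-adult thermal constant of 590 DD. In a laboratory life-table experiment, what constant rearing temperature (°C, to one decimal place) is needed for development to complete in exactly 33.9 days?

35.2 °C

Required daily accumulation = 590 / 33.9 = 17.404 DD/day.
T = T_base + 17.404 = 17.8 + 17.404 = 35.204 ≈ 35.2 °C.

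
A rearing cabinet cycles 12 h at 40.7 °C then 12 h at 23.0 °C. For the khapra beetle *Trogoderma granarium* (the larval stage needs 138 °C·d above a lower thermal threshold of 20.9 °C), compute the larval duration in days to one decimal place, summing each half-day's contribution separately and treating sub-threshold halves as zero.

12.6 days

Day half: max(0, 40.7 − 20.9) × 0.5 = 19.8 × 0.5 = 9.90 DD.
Night half: max(0, 23.0 − 20.9) × 0.5 = 2.1 × 0.5 = 1.05 DD.
Per 24 h: 10.95 DD/day.
Duration = 138 / 10.95 = 12.603 ≈ 12.6 days.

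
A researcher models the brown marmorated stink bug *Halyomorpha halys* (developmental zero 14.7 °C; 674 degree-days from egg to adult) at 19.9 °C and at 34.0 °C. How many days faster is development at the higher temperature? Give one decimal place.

At 19.9 °C: 674 / (19.9 − 14.7) = 674 / 5.2 = 129.615 d.
At 34.0 °C: 674 / (34.0 − 14.7) = 674 / 19.3 = 34.922 d.
Difference = |129.615 − 34.922| = 94.693 ≈ 94.7 days.

94.7 days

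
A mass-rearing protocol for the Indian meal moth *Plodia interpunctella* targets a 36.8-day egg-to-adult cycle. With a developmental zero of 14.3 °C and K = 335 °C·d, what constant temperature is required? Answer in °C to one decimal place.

23.4 °C

Required daily accumulation = 335 / 36.8 = 9.103 DD/day.
T = T_base + 9.103 = 14.3 + 9.103 = 23.403 ≈ 23.4 °C.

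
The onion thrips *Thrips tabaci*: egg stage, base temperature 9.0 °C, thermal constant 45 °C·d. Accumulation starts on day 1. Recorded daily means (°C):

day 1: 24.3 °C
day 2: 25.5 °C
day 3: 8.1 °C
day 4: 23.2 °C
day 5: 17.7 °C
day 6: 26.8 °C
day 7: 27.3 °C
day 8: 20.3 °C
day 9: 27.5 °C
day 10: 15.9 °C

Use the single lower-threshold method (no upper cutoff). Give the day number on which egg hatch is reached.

Daily DD above 9.0 °C: 15.3, 16.5, 0.0, 14.2, 8.7, 17.8, 18.3, 11.3, 18.5, 6.9.
Cumulative: 15.3, 31.8, 31.8, 46.0, 54.7, 72.5, 90.8, 102.1, 120.6, 127.5.
The total first reaches 45 DD on day 4.

day 4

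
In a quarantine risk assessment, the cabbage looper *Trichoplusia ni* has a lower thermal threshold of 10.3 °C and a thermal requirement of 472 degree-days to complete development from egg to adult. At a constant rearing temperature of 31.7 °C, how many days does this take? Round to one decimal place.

22.1 days

Daily accumulation = 31.7 − 10.3 = 21.4 DD/day.
Duration = 472 / 21.4 = 22.056 ≈ 22.1 days.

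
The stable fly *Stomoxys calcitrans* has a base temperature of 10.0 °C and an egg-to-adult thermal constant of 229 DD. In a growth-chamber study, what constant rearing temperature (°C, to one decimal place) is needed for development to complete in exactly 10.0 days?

Required daily accumulation = 229 / 10.0 = 22.900 DD/day.
T = T_base + 22.900 = 10.0 + 22.900 = 32.900 ≈ 32.9 °C.

32.9 °C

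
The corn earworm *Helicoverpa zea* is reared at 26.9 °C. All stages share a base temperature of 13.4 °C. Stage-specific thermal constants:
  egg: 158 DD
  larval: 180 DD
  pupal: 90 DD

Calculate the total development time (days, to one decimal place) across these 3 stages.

31.7 days

Daily accumulation at 26.9 °C = 26.9 − 13.4 = 13.5 DD/day.
Total K = 158 + 180 + 90 = 428 DD.
Total duration = 428 / 13.5 = 31.704 ≈ 31.7 days.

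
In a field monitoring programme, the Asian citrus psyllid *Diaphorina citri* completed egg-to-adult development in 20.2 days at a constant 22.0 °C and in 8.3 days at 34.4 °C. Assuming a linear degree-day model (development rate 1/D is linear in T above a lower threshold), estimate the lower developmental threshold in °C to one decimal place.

Linear rate model ⇒ the product D·(T − T_b) is constant across temperatures.
20.2·(22.0 − T_b) = 8.3·(34.4 − T_b)
T_b = (20.2·22.0 − 8.3·34.4) / (20.2 − 8.3) = 158.88 / 11.9 = 13.351 °C ≈ 13.4 °C.

13.4 °C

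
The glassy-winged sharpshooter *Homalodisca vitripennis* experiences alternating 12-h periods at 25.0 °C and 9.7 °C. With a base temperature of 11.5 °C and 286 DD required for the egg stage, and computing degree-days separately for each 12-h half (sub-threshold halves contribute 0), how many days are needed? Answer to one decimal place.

42.4 days

Day half: max(0, 25.0 − 11.5) × 0.5 = 13.5 × 0.5 = 6.75 DD.
Night half: max(0, 9.7 − 11.5) × 0.5 = 0.0 × 0.5 = 0.00 DD.
Per 24 h: 6.75 DD/day.
Duration = 286 / 6.75 = 42.370 ≈ 42.4 days.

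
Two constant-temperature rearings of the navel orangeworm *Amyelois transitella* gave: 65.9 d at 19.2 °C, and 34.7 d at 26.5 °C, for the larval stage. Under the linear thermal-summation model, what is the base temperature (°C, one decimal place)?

Equal thermal constants: D₁(T₁ − T_b) = D₂(T₂ − T_b).
65.9·(19.2 − T_b) = 34.7·(26.5 − T_b)
T_b = (65.9·19.2 − 34.7·26.5) / (65.9 − 34.7) = 345.73 / 31.2 = 11.081 °C ≈ 11.1 °C.

11.1 °C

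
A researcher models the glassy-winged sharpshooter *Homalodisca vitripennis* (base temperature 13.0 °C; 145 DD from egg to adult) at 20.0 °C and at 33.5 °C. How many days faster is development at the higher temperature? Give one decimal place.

13.6 days

At 20.0 °C: 145 / (20.0 − 13.0) = 145 / 7.0 = 20.714 d.
At 33.5 °C: 145 / (33.5 − 13.0) = 145 / 20.5 = 7.073 d.
Difference = |20.714 − 7.073| = 13.641 ≈ 13.6 days.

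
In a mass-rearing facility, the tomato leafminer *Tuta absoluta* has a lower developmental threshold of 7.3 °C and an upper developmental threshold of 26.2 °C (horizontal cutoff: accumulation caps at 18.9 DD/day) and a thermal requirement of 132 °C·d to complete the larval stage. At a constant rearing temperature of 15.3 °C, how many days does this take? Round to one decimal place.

Daily accumulation = 15.3 − 7.3 = 8.0 DD/day.
Duration = 132 / 8.0 = 16.500 ≈ 16.5 days.

16.5 days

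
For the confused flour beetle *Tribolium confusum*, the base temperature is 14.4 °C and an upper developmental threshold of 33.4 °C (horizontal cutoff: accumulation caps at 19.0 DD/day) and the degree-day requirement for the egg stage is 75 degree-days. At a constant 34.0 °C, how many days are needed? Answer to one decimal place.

3.9 days

Temperature 34.0 °C exceeds the upper threshold, so daily accumulation caps at 33.4 − 14.4 = 19.0 DD/day.
Duration = 75 / 19.0 = 3.947 ≈ 3.9 days.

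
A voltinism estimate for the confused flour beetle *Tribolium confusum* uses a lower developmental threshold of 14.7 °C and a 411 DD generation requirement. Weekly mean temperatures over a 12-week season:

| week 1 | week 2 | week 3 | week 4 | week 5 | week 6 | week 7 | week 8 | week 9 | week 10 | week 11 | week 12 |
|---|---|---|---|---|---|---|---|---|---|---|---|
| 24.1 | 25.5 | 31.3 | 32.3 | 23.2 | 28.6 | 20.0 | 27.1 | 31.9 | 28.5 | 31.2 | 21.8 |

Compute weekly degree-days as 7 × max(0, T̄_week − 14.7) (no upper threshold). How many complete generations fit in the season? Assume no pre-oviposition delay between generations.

Weekly DD (7 × max(0, T̄ − 14.7)): 65.8, 75.6, 116.2, 123.2, 59.5, 97.3, 37.1, 86.8, 120.4, 96.6, 115.5, 49.7.
Season total = 1043.7 DD.
Complete generations = ⌊1043.7 / 411⌋ = 2.

2 generations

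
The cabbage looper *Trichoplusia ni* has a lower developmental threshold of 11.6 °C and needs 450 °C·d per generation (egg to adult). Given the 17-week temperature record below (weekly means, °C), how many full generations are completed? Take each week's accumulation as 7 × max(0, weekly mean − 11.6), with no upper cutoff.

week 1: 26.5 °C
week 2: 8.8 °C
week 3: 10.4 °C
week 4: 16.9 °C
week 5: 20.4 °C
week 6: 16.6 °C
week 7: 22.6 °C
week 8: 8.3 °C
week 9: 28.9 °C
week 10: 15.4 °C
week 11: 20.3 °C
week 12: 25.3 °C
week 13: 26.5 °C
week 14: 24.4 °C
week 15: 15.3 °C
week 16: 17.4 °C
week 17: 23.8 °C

2 generations

Weekly DD (7 × max(0, T̄ − 11.6)): 104.3, 0.0, 0.0, 37.1, 61.6, 35.0, 77.0, 0.0, 121.1, 26.6, 60.9, 95.9, 104.3, 89.6, 25.9, 40.6, 85.4.
Season total = 965.3 DD.
Complete generations = ⌊965.3 / 450⌋ = 2.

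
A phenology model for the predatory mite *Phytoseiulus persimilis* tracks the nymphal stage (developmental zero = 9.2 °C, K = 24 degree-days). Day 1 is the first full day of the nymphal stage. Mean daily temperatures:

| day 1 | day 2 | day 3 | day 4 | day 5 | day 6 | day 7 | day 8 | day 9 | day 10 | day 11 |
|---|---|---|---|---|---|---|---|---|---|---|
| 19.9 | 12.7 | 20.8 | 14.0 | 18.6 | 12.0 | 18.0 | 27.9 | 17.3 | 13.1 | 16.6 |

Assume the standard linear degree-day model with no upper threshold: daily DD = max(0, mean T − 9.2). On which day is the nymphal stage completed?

day 3

Daily DD above 9.2 °C: 10.7, 3.5, 11.6, 4.8, 9.4, 2.8, 8.8, 18.7, 8.1, 3.9, 7.4.
Cumulative: 10.7, 14.2, 25.8, 30.6, 40.0, 42.8, 51.6, 70.3, 78.4, 82.3, 89.7.
The total first reaches 24 DD on day 3.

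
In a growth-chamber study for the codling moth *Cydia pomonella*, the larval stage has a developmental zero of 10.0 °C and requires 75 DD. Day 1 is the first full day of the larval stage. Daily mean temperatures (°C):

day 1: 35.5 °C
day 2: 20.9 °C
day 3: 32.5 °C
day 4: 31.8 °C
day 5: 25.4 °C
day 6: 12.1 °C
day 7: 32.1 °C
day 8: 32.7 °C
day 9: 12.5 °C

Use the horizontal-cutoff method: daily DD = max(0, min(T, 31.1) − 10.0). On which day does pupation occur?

day 5

Daily DD above 10.0 °C (capped at 21.1): 21.1, 10.9, 21.1, 21.1, 15.4, 2.1, 21.1, 21.1, 2.5.
Cumulative: 21.1, 32.0, 53.1, 74.2, 89.6, 91.7, 112.8, 133.9, 136.4.
The total first reaches 75 DD on day 5.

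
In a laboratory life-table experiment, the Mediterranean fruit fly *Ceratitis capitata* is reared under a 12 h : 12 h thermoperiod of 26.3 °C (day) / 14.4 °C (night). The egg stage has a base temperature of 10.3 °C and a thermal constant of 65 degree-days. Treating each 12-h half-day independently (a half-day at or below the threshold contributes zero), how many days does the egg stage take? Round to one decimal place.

Day half: max(0, 26.3 − 10.3) × 0.5 = 16.0 × 0.5 = 8.00 DD.
Night half: max(0, 14.4 − 10.3) × 0.5 = 4.1 × 0.5 = 2.05 DD.
Per 24 h: 10.05 DD/day.
Duration = 65 / 10.05 = 6.468 ≈ 6.5 days.

6.5 days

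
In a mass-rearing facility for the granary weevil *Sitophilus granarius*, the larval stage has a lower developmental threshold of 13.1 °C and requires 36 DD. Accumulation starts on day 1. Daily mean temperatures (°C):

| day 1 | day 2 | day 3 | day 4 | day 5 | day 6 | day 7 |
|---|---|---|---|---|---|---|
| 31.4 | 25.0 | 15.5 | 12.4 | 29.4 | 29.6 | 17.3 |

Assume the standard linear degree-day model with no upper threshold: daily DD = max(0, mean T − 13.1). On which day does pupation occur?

day 5

Daily DD above 13.1 °C: 18.3, 11.9, 2.4, 0.0, 16.3, 16.5, 4.2.
Cumulative: 18.3, 30.2, 32.6, 32.6, 48.9, 65.4, 69.6.
The total first reaches 36 DD on day 5.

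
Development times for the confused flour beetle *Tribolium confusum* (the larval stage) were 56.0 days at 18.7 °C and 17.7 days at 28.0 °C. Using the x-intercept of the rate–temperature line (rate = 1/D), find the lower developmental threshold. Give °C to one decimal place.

Under the model K = D·(T − T_b), so D₁·(T₁ − T_b) = D₂·(T₂ − T_b).
56.0·(18.7 − T_b) = 17.7·(28.0 − T_b)
T_b = (56.0·18.7 − 17.7·28.0) / (56.0 − 17.7) = 551.60 / 38.3 = 14.402 °C ≈ 14.4 °C.

14.4 °C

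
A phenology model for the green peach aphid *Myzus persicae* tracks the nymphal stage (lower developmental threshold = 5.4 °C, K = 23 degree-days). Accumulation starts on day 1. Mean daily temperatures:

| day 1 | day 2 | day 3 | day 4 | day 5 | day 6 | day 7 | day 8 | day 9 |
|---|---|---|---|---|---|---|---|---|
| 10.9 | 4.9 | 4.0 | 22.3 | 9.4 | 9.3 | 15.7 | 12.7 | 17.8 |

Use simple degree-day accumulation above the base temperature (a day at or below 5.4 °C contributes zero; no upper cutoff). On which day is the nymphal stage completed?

Daily DD above 5.4 °C: 5.5, 0.0, 0.0, 16.9, 4.0, 3.9, 10.3, 7.3, 12.4.
Cumulative: 5.5, 5.5, 5.5, 22.4, 26.4, 30.3, 40.6, 47.9, 60.3.
The total first reaches 23 DD on day 5.

day 5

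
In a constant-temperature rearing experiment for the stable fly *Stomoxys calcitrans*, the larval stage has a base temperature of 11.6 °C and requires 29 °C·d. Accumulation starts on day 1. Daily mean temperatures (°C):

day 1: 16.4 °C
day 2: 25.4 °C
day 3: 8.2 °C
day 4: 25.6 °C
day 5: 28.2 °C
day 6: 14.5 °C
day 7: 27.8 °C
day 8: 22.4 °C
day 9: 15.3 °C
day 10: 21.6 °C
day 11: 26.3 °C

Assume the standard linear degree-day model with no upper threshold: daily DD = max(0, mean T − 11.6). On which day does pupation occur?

Daily DD above 11.6 °C: 4.8, 13.8, 0.0, 14.0, 16.6, 2.9, 16.2, 10.8, 3.7, 10.0, 14.7.
Cumulative: 4.8, 18.6, 18.6, 32.6, 49.2, 52.1, 68.3, 79.1, 82.8, 92.8, 107.5.
The total first reaches 29 DD on day 4.

day 4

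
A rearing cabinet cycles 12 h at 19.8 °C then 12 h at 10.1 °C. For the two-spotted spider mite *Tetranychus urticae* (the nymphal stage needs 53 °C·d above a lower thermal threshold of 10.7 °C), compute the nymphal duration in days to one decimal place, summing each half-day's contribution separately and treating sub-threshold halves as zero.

11.6 days

Day half: max(0, 19.8 − 10.7) × 0.5 = 9.1 × 0.5 = 4.55 DD.
Night half: max(0, 10.1 − 10.7) × 0.5 = 0.0 × 0.5 = 0.00 DD.
Per 24 h: 4.55 DD/day.
Duration = 53 / 4.55 = 11.648 ≈ 11.6 days.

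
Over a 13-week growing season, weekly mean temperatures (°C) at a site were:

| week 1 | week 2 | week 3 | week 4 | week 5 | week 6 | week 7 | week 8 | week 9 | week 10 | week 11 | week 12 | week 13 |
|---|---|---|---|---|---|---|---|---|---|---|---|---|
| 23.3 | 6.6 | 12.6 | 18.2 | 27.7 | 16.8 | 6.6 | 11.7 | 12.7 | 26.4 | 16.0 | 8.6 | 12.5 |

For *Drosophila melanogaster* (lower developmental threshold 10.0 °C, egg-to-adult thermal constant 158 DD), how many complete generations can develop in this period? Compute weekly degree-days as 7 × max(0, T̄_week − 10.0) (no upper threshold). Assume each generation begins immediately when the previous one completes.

3 generations

Weekly DD (7 × max(0, T̄ − 10.0)): 93.1, 0.0, 18.2, 57.4, 123.9, 47.6, 0.0, 11.9, 18.9, 114.8, 42.0, 0.0, 17.5.
Season total = 545.3 DD.
Complete generations = ⌊545.3 / 158⌋ = 3.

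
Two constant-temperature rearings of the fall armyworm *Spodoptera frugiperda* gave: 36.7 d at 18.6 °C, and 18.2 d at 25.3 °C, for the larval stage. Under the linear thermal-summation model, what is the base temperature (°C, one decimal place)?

12.0 °C

Equal thermal constants: D₁(T₁ − T_b) = D₂(T₂ − T_b).
36.7·(18.6 − T_b) = 18.2·(25.3 − T_b)
T_b = (36.7·18.6 − 18.2·25.3) / (36.7 − 18.2) = 222.16 / 18.5 = 12.009 °C ≈ 12.0 °C.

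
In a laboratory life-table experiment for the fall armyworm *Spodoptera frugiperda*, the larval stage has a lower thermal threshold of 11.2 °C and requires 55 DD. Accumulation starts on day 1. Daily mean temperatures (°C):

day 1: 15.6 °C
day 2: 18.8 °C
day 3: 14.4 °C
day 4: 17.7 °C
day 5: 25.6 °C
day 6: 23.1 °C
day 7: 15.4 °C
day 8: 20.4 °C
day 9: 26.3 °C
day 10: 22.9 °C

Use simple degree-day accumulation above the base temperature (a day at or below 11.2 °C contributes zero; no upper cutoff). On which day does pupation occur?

day 8

Daily DD above 11.2 °C: 4.4, 7.6, 3.2, 6.5, 14.4, 11.9, 4.2, 9.2, 15.1, 11.7.
Cumulative: 4.4, 12.0, 15.2, 21.7, 36.1, 48.0, 52.2, 61.4, 76.5, 88.2.
The total first reaches 55 DD on day 8.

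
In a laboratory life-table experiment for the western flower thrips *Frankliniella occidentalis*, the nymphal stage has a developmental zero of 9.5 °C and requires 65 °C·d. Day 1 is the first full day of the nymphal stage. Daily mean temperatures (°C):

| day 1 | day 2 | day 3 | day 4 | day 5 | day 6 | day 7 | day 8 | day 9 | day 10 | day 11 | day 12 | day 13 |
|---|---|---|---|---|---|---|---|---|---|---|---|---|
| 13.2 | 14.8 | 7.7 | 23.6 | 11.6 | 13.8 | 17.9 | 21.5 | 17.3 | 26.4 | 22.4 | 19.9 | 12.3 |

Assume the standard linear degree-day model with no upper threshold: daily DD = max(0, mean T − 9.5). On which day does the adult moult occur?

Daily DD above 9.5 °C: 3.7, 5.3, 0.0, 14.1, 2.1, 4.3, 8.4, 12.0, 7.8, 16.9, 12.9, 10.4, 2.8.
Cumulative: 3.7, 9.0, 9.0, 23.1, 25.2, 29.5, 37.9, 49.9, 57.7, 74.6, 87.5, 97.9, 100.7.
The total first reaches 65 DD on day 10.

day 10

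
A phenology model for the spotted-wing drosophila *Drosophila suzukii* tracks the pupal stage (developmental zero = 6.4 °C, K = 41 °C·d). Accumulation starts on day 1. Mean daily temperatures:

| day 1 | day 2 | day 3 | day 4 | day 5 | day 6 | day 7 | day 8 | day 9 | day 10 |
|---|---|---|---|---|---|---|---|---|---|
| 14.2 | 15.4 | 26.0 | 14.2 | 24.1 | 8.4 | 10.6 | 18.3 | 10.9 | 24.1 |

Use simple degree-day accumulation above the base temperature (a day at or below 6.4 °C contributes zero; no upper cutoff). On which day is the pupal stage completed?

Daily DD above 6.4 °C: 7.8, 9.0, 19.6, 7.8, 17.7, 2.0, 4.2, 11.9, 4.5, 17.7.
Cumulative: 7.8, 16.8, 36.4, 44.2, 61.9, 63.9, 68.1, 80.0, 84.5, 102.2.
The total first reaches 41 DD on day 4.

day 4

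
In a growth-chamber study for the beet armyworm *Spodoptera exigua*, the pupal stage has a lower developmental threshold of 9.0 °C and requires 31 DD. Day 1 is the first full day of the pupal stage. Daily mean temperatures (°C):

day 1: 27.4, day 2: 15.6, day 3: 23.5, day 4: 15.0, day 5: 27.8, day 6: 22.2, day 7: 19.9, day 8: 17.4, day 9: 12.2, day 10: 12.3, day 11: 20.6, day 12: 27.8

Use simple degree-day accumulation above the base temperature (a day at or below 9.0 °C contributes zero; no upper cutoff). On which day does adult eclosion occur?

day 3

Daily DD above 9.0 °C: 18.4, 6.6, 14.5, 6.0, 18.8, 13.2, 10.9, 8.4, 3.2, 3.3, 11.6, 18.8.
Cumulative: 18.4, 25.0, 39.5, 45.5, 64.3, 77.5, 88.4, 96.8, 100.0, 103.3, 114.9, 133.7.
The total first reaches 31 DD on day 3.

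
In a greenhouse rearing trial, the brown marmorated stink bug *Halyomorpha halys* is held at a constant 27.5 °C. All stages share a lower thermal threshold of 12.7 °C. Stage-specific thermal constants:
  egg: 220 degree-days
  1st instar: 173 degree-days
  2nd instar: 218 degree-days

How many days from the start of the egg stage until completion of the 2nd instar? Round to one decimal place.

Daily accumulation at 27.5 °C = 27.5 − 12.7 = 14.8 DD/day.
Total K = 220 + 173 + 218 = 611 DD.
Total duration = 611 / 14.8 = 41.284 ≈ 41.3 days.

41.3 days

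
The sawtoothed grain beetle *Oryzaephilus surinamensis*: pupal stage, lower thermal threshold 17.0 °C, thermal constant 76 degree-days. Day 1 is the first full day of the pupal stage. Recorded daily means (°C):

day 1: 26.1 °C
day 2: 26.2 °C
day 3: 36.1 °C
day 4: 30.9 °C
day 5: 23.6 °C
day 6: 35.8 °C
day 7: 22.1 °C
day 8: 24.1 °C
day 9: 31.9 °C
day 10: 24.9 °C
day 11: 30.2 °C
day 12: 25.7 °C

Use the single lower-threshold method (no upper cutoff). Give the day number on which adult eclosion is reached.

Daily DD above 17.0 °C: 9.1, 9.2, 19.1, 13.9, 6.6, 18.8, 5.1, 7.1, 14.9, 7.9, 13.2, 8.7.
Cumulative: 9.1, 18.3, 37.4, 51.3, 57.9, 76.7, 81.8, 88.9, 103.8, 111.7, 124.9, 133.6.
The total first reaches 76 DD on day 6.

day 6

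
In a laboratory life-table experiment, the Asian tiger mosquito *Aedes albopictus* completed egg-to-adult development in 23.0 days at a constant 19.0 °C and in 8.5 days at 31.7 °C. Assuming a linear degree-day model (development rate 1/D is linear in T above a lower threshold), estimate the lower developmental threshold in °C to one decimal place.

11.6 °C

Equal thermal constants: D₁(T₁ − T_b) = D₂(T₂ − T_b).
23.0·(19.0 − T_b) = 8.5·(31.7 − T_b)
T_b = (23.0·19.0 − 8.5·31.7) / (23.0 − 8.5) = 167.55 / 14.5 = 11.555 °C ≈ 11.6 °C.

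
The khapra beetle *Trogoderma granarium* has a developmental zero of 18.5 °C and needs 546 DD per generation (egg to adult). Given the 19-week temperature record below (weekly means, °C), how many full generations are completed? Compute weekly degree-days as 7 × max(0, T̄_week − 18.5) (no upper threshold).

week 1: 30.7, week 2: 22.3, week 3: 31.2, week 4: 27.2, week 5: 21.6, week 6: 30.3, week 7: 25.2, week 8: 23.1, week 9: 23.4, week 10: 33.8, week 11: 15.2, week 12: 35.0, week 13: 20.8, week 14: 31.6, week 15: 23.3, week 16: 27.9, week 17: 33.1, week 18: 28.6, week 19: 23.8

Weekly DD (7 × max(0, T̄ − 18.5)): 85.4, 26.6, 88.9, 60.9, 21.7, 82.6, 46.9, 32.2, 34.3, 107.1, 0.0, 115.5, 16.1, 91.7, 33.6, 65.8, 102.2, 70.7, 37.1.
Season total = 1119.3 DD.
Complete generations = ⌊1119.3 / 546⌋ = 2.

2 generations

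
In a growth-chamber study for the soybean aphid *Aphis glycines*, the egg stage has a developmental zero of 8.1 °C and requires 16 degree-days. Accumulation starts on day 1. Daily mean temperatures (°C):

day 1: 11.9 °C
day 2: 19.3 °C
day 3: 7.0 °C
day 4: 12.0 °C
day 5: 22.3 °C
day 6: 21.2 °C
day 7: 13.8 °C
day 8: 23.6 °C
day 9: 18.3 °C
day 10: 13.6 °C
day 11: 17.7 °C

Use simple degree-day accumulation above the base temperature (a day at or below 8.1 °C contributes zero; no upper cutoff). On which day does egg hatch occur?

Daily DD above 8.1 °C: 3.8, 11.2, 0.0, 3.9, 14.2, 13.1, 5.7, 15.5, 10.2, 5.5, 9.6.
Cumulative: 3.8, 15.0, 15.0, 18.9, 33.1, 46.2, 51.9, 67.4, 77.6, 83.1, 92.7.
The total first reaches 16 DD on day 4.

day 4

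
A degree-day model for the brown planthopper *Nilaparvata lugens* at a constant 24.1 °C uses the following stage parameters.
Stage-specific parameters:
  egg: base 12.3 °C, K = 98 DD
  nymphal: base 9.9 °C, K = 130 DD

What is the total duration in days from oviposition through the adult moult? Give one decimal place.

17.5 days

egg: 98 / (24.1 − 12.3) = 98 / 11.8 = 8.305 d.
nymphal: 130 / (24.1 − 9.9) = 130 / 14.2 = 9.155 d.
Sum = 17.460 ≈ 17.5 days.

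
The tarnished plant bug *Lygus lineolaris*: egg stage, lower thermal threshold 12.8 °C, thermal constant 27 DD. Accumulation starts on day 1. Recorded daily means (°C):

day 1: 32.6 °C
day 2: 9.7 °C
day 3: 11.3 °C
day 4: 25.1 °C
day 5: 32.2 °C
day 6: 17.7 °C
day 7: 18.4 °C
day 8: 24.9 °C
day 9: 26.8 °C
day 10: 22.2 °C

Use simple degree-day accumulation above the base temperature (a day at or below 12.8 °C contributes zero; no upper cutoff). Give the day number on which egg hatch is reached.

day 4

Daily DD above 12.8 °C: 19.8, 0.0, 0.0, 12.3, 19.4, 4.9, 5.6, 12.1, 14.0, 9.4.
Cumulative: 19.8, 19.8, 19.8, 32.1, 51.5, 56.4, 62.0, 74.1, 88.1, 97.5.
The total first reaches 27 DD on day 4.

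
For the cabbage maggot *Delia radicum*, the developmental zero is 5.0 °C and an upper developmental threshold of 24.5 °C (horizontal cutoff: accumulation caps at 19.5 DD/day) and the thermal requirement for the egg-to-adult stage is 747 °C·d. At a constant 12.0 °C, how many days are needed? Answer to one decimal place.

Daily accumulation = 12.0 − 5.0 = 7.0 DD/day.
Duration = 747 / 7.0 = 106.714 ≈ 106.7 days.

106.7 days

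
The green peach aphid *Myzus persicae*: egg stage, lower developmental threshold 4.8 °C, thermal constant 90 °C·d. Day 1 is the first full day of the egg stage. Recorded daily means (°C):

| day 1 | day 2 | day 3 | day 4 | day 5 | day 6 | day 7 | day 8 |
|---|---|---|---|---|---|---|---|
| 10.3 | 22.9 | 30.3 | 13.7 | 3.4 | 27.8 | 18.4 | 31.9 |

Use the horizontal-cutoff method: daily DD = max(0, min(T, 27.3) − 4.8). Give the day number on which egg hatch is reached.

day 7

Daily DD above 4.8 °C (capped at 22.5): 5.5, 18.1, 22.5, 8.9, 0.0, 22.5, 13.6, 22.5.
Cumulative: 5.5, 23.6, 46.1, 55.0, 55.0, 77.5, 91.1, 113.6.
The total first reaches 90 DD on day 7.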